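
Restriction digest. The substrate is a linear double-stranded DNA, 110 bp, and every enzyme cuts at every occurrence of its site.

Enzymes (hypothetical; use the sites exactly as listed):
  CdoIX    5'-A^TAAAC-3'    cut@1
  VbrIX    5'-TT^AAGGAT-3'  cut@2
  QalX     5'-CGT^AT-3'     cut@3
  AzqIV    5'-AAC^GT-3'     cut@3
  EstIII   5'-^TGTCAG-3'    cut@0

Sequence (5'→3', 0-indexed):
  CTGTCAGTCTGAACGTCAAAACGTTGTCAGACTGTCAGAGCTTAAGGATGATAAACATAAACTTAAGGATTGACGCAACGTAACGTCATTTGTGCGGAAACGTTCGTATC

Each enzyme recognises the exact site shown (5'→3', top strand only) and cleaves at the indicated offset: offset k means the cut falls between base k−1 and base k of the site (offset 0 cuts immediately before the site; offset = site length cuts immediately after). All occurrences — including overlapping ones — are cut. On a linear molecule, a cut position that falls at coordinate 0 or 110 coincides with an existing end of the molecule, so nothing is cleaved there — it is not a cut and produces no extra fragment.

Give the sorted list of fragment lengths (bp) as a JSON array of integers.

Per-enzyme occurrences:
  CdoIX ATAAAC/1: at [50, 56] ⇒ [51, 57]
  VbrIX TTAAGGAT/2: at [41, 62] ⇒ [43, 64]
  QalX CGTAT/3: at [104] ⇒ [107]
  AzqIV AACGT/3: at [11, 19, 76, 81, 98] ⇒ [14, 22, 79, 84, 101]
  EstIII TGTCAG/0: at [1, 24, 32] ⇒ [1, 24, 32]

All cut coordinates (distinct, sorted): [1, 14, 22, 24, 32, 43, 51, 57, 64, 79, 84, 101, 107]

Fragments:
  [0,1): 1 bp
  [1,14): 13 bp
  [14,22): 8 bp
  [22,24): 2 bp
  [24,32): 8 bp
  [32,43): 11 bp
  [43,51): 8 bp
  [51,57): 6 bp
  [57,64): 7 bp
  [64,79): 15 bp
  [79,84): 5 bp
  [84,101): 17 bp
  [101,107): 6 bp
  [107,110): 3 bp

[1,2,3,5,6,6,7,8,8,8,11,13,15,17]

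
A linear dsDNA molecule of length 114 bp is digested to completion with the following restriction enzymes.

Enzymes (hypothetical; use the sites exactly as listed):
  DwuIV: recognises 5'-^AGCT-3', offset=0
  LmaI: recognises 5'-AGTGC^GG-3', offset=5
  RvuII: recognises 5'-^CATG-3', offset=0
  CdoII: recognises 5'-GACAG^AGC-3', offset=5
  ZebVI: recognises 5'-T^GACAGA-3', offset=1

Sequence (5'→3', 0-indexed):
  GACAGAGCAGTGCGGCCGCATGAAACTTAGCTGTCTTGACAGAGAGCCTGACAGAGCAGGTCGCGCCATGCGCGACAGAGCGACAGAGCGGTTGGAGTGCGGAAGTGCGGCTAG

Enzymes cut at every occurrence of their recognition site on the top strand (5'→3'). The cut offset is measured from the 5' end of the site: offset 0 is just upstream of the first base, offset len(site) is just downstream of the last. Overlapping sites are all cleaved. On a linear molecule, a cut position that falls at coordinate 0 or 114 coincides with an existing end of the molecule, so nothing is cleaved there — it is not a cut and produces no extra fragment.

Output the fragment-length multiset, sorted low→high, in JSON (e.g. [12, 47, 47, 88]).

[5,5,5,6,8,8,8,9,10,12,12,12,14]

Per-enzyme occurrences:
  DwuIV (AGCT, off=0): starts [28] → cuts [28]
  LmaI (AGTGCGG, off=5): starts [8, 95, 103] → cuts [13, 100, 108]
  RvuII (CATG, off=0): starts [18, 66] → cuts [18, 66]
  CdoII (GACAGAGC, off=5): starts [0, 49, 73, 81] → cuts [5, 54, 78, 86]
  ZebVI (TGACAGA, off=1): starts [36, 48] → cuts [37, 49]

All cut coordinates (distinct, sorted): [5, 13, 18, 28, 37, 49, 54, 66, 78, 86, 100, 108]

Fragments:
  [0,5): 5 bp
  [5,13): 8 bp
  [13,18): 5 bp
  [18,28): 10 bp
  [28,37): 9 bp
  [37,49): 12 bp
  [49,54): 5 bp
  [54,66): 12 bp
  [66,78): 12 bp
  [78,86): 8 bp
  [86,100): 14 bp
  [100,108): 8 bp
  [108,114): 6 bp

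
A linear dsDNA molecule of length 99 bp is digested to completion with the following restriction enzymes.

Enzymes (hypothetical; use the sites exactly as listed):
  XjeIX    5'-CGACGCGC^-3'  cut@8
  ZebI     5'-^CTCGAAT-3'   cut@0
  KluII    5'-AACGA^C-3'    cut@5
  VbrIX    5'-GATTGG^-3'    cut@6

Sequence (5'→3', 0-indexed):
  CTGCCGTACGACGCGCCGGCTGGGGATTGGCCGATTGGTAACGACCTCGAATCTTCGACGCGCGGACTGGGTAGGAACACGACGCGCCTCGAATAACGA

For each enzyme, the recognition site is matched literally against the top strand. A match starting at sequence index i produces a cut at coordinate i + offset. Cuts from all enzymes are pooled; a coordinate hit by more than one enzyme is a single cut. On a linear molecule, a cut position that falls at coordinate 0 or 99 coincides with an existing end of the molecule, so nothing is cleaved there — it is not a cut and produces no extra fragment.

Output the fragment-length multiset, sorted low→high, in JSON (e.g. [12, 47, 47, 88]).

[1,6,8,12,14,16,18,24]

Per-enzyme occurrences:
  XjeIX CGACGCGC/8: at [8, 55, 79] ⇒ [16, 63, 87]
  ZebI CTCGAAT/0: at [45, 87] ⇒ [45, 87]
  KluII AACGAC/5: at [39] ⇒ [44]
  VbrIX GATTGG/6: at [24, 32] ⇒ [30, 38]

Pooled cuts: [16, 30, 38, 44, 45, 63, 87]

Fragments:
  [0,16): 16 bp
  [16,30): 14 bp
  [30,38): 8 bp
  [38,44): 6 bp
  [44,45): 1 bp
  [45,63): 18 bp
  [63,87): 24 bp
  [87,99): 12 bp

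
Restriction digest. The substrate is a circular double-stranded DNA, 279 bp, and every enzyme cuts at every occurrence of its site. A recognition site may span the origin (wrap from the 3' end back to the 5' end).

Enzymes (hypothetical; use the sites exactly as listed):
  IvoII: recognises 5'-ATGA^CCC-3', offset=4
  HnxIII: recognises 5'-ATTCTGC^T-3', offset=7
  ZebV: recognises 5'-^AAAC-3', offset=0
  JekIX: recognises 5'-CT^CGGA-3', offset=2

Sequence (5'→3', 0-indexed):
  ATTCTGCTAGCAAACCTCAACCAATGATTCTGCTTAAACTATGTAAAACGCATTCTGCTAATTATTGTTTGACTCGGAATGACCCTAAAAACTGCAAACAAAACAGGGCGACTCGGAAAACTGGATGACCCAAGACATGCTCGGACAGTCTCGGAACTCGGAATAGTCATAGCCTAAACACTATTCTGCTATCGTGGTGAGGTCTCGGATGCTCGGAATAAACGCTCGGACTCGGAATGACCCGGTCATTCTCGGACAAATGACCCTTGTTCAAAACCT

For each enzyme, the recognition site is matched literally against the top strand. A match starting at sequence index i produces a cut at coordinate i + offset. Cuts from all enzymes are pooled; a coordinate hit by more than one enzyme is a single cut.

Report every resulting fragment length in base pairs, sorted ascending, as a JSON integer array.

[2,4,4,5,6,6,6,7,7,7,8,8,8,10,10,10,11,11,12,13,13,13,13,14,16,16,17,22]

Per-enzyme occurrences:
  IvoII (ATGACCC, off=4): starts [78, 124, 236, 259] → cuts [82, 128, 240, 263]
  HnxIII (ATTCTGCT, off=7): starts [0, 26, 51, 182] → cuts [7, 33, 58, 189]
  ZebV (AAAC, off=0): starts [11, 35, 45, 88, 95, 100, 117, 175, 219, 273] → cuts [11, 35, 45, 88, 95, 100, 117, 175, 219, 273]
  JekIX (CTCGGA, off=2): starts [72, 111, 139, 149, 156, 203, 211, 224, 230, 250] → cuts [74, 113, 141, 151, 158, 205, 213, 226, 232, 252]

Pooled cuts: [7, 11, 33, 35, 45, 58, 74, 82, 88, 95, 100, 113, 117, 128, 141, 151, 158, 175, 189, 205, 213, 219, 226, 232, 240, 252, 263, 273]

Fragment lengths:
  7→11: 4 bp
  11→33: 22 bp
  33→35: 2 bp
  35→45: 10 bp
  45→58: 13 bp
  58→74: 16 bp
  74→82: 8 bp
  82→88: 6 bp
  88→95: 7 bp
  95→100: 5 bp
  100→113: 13 bp
  113→117: 4 bp
  117→128: 11 bp
  128→141: 13 bp
  141→151: 10 bp
  151→158: 7 bp
  158→175: 17 bp
  175→189: 14 bp
  189→205: 16 bp
  205→213: 8 bp
  213→219: 6 bp
  219→226: 7 bp
  226→232: 6 bp
  232→240: 8 bp
  240→252: 12 bp
  252→263: 11 bp
  263→273: 10 bp
  273→7 (wrap): 279-273+7 = 13 bp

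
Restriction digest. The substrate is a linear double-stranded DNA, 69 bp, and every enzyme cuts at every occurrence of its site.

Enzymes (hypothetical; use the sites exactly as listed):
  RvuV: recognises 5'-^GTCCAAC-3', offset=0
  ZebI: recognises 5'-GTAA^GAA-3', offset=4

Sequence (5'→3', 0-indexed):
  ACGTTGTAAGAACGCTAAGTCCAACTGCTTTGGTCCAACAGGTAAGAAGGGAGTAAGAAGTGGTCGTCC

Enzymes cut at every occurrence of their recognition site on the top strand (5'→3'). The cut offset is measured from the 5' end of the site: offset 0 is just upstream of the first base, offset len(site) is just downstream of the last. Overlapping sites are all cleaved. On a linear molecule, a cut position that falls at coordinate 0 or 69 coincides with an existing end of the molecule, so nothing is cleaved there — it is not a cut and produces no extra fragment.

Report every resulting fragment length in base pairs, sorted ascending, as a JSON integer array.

[9,9,11,13,13,14]

Per-enzyme occurrences:
  RvuV (GTCCAAC, off=0): starts [18, 32] → cuts [18, 32]
  ZebI (GTAAGAA, off=4): starts [5, 41, 52] → cuts [9, 45, 56]

Pooled cuts: [9, 18, 32, 45, 56]

Fragments:
  [0,9): 9 bp
  [9,18): 9 bp
  [18,32): 14 bp
  [32,45): 13 bp
  [45,56): 11 bp
  [56,69): 13 bp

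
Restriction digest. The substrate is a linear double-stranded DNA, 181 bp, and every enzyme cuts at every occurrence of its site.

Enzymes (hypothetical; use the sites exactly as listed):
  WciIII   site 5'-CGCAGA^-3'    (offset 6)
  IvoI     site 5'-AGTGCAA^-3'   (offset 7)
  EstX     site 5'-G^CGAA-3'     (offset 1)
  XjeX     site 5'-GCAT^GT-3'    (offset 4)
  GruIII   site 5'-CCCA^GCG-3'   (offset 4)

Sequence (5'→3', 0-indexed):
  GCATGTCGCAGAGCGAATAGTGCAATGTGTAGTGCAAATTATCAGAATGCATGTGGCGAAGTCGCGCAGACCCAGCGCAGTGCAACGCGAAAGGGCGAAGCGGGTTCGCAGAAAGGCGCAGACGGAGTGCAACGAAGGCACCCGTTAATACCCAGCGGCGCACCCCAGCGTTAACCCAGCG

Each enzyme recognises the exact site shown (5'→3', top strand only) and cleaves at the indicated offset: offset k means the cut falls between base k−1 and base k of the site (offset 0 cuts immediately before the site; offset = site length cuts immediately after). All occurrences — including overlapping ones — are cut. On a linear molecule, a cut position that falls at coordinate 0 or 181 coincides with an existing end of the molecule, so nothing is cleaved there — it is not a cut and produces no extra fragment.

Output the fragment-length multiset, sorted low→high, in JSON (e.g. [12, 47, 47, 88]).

Scan for sites:
  WciIII (CGCAGA, off=6): starts [6, 64, 106, 116] → cuts [12, 70, 112, 122]
  IvoI (AGTGCAA, off=7): starts [18, 30, 78, 125] → cuts [25, 37, 85, 132]
  EstX (GCGAA, off=1): starts [12, 55, 86, 94] → cuts [13, 56, 87, 95]
  XjeX (GCATGT, off=4): starts [0, 48] → cuts [4, 52]
  GruIII (CCCAGCG, off=4): starts [70, 150, 163, 174] → cuts [74, 154, 167, 178]

Pooled cuts: [4, 12, 13, 25, 37, 52, 56, 70, 74, 85, 87, 95, 112, 122, 132, 154, 167, 178]

Fragments:
  [0,4): 4 bp
  [4,12): 8 bp
  [12,13): 1 bp
  [13,25): 12 bp
  [25,37): 12 bp
  [37,52): 15 bp
  [52,56): 4 bp
  [56,70): 14 bp
  [70,74): 4 bp
  [74,85): 11 bp
  [85,87): 2 bp
  [87,95): 8 bp
  [95,112): 17 bp
  [112,122): 10 bp
  [122,132): 10 bp
  [132,154): 22 bp
  [154,167): 13 bp
  [167,178): 11 bp
  [178,181): 3 bp

[1,2,3,4,4,4,8,8,10,10,11,11,12,12,13,14,15,17,22]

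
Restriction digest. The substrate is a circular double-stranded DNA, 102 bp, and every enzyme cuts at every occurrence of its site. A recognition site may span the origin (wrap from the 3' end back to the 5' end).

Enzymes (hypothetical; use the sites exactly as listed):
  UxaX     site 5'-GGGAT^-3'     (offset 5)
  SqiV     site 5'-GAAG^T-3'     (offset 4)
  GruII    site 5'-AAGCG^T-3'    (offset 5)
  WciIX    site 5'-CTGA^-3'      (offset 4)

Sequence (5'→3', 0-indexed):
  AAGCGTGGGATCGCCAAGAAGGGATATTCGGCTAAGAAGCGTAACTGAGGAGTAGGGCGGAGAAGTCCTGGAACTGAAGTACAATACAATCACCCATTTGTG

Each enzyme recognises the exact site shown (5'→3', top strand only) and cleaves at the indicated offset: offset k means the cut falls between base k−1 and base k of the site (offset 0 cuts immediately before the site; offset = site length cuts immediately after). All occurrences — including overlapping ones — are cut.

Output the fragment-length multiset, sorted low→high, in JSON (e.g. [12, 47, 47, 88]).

Scan for sites:
  UxaX GGGAT/5: at [6, 20] ⇒ [11, 25]
  SqiV GAAGT/4: at [61, 75] ⇒ [65, 79]
  GruII AAGCGT/5: at [0, 36] ⇒ [5, 41]
  WciIX CTGA/4: at [44, 73] ⇒ [48, 77]

All cut coordinates (distinct, sorted): [5, 11, 25, 41, 48, 65, 77, 79]

Fragment lengths:
  5→11: 6 bp
  11→25: 14 bp
  25→41: 16 bp
  41→48: 7 bp
  48→65: 17 bp
  65→77: 12 bp
  77→79: 2 bp
  79→5 (wrap): 102-79+5 = 28 bp

[2,6,7,12,14,16,17,28]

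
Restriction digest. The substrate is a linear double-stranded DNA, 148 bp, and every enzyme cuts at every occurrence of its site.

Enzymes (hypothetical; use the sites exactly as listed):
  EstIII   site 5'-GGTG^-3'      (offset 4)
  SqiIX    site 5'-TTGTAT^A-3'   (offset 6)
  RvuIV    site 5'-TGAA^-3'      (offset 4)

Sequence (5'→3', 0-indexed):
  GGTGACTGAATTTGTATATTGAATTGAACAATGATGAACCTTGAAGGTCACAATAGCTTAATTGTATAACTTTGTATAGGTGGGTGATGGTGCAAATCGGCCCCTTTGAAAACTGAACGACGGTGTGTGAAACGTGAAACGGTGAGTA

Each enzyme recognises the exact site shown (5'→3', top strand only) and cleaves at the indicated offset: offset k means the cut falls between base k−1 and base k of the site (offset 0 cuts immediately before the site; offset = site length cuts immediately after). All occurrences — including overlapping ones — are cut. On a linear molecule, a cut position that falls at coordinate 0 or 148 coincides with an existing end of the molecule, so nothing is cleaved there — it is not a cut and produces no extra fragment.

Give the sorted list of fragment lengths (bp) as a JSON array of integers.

[4,4,4,5,5,6,6,6,6,6,7,7,7,7,8,10,10,18,22]

Scan for sites:
  EstIII (GGTG, off=4): starts [0, 78, 82, 88, 121, 140] → cuts [4, 82, 86, 92, 125, 144]
  SqiIX (TTGTATA, off=6): starts [11, 61, 71] → cuts [17, 67, 77]
  RvuIV (TGAA, off=4): starts [6, 19, 24, 34, 41, 106, 113, 127, 134] → cuts [10, 23, 28, 38, 45, 110, 117, 131, 138]

Pooled cuts: [4, 10, 17, 23, 28, 38, 45, 67, 77, 82, 86, 92, 110, 117, 125, 131, 138, 144]

Fragment lengths:
  [0,4): 4 bp
  [4,10): 6 bp
  [10,17): 7 bp
  [17,23): 6 bp
  [23,28): 5 bp
  [28,38): 10 bp
  [38,45): 7 bp
  [45,67): 22 bp
  [67,77): 10 bp
  [77,82): 5 bp
  [82,86): 4 bp
  [86,92): 6 bp
  [92,110): 18 bp
  [110,117): 7 bp
  [117,125): 8 bp
  [125,131): 6 bp
  [131,138): 7 bp
  [138,144): 6 bp
  [144,148): 4 bp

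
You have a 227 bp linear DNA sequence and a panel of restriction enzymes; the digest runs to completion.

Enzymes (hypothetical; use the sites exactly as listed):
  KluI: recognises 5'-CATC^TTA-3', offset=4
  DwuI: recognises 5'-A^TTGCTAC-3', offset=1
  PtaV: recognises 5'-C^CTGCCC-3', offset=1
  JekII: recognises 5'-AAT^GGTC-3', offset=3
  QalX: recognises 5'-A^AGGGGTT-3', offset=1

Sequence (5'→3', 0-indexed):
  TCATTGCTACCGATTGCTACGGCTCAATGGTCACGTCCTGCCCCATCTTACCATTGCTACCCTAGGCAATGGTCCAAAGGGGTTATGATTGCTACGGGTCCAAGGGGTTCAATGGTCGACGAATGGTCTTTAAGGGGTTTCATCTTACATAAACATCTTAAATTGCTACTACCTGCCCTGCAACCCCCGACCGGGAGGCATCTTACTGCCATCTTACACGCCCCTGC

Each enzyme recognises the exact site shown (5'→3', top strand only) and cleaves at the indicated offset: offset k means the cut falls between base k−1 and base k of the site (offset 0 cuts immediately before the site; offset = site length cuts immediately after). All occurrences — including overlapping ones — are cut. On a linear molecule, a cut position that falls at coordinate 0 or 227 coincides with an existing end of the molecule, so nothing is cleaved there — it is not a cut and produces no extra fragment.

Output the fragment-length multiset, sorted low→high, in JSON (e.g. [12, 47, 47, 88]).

Site scan:
  KluI (CATCTTA, off=4): starts [43, 140, 153, 198, 209] → cuts [47, 144, 157, 202, 213]
  DwuI (ATTGCTAC, off=1): starts [2, 12, 52, 87, 161] → cuts [3, 13, 53, 88, 162]
  PtaV (CCTGCCC, off=1): starts [36, 171] → cuts [37, 172]
  JekII (AATGGTC, off=3): starts [25, 67, 110, 121] → cuts [28, 70, 113, 124]
  QalX (AAGGGGTT, off=1): starts [76, 101, 131] → cuts [77, 102, 132]

All cut coordinates (distinct, sorted): [3, 13, 28, 37, 47, 53, 70, 77, 88, 102, 113, 124, 132, 144, 157, 162, 172, 202, 213]

Fragment lengths:
  [0,3): 3 bp
  [3,13): 10 bp
  [13,28): 15 bp
  [28,37): 9 bp
  [37,47): 10 bp
  [47,53): 6 bp
  [53,70): 17 bp
  [70,77): 7 bp
  [77,88): 11 bp
  [88,102): 14 bp
  [102,113): 11 bp
  [113,124): 11 bp
  [124,132): 8 bp
  [132,144): 12 bp
  [144,157): 13 bp
  [157,162): 5 bp
  [162,172): 10 bp
  [172,202): 30 bp
  [202,213): 11 bp
  [213,227): 14 bp

[3,5,6,7,8,9,10,10,10,11,11,11,11,12,13,14,14,15,17,30]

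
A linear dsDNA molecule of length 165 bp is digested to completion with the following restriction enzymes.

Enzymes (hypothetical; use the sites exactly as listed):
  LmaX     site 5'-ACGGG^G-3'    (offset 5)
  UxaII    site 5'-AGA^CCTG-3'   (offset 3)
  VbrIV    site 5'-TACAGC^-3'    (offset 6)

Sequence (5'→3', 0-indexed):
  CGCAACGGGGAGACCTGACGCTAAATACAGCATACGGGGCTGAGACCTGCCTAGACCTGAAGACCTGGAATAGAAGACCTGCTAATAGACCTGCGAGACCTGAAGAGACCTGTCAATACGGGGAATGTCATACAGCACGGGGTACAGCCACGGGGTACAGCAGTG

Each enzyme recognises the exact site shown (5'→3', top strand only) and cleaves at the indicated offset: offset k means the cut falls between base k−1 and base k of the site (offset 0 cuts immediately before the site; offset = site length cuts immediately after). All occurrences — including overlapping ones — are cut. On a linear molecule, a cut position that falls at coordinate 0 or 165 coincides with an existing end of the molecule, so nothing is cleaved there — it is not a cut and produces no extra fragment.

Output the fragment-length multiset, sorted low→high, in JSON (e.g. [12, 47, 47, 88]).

[4,4,5,6,7,7,7,7,8,9,9,10,10,12,14,14,14,18]

Per-enzyme occurrences:
  LmaX ACGGGG/5: at [4, 33, 117, 136, 149] ⇒ [9, 38, 122, 141, 154]
  UxaII AGACCTG/3: at [10, 42, 52, 60, 74, 86, 95, 105] ⇒ [13, 45, 55, 63, 77, 89, 98, 108]
  VbrIV TACAGC/6: at [25, 130, 142, 155] ⇒ [31, 136, 148, 161]

All cut coordinates (distinct, sorted): [9, 13, 31, 38, 45, 55, 63, 77, 89, 98, 108, 122, 136, 141, 148, 154, 161]

Fragment lengths:
  [0,9): 9 bp
  [9,13): 4 bp
  [13,31): 18 bp
  [31,38): 7 bp
  [38,45): 7 bp
  [45,55): 10 bp
  [55,63): 8 bp
  [63,77): 14 bp
  [77,89): 12 bp
  [89,98): 9 bp
  [98,108): 10 bp
  [108,122): 14 bp
  [122,136): 14 bp
  [136,141): 5 bp
  [141,148): 7 bp
  [148,154): 6 bp
  [154,161): 7 bp
  [161,165): 4 bp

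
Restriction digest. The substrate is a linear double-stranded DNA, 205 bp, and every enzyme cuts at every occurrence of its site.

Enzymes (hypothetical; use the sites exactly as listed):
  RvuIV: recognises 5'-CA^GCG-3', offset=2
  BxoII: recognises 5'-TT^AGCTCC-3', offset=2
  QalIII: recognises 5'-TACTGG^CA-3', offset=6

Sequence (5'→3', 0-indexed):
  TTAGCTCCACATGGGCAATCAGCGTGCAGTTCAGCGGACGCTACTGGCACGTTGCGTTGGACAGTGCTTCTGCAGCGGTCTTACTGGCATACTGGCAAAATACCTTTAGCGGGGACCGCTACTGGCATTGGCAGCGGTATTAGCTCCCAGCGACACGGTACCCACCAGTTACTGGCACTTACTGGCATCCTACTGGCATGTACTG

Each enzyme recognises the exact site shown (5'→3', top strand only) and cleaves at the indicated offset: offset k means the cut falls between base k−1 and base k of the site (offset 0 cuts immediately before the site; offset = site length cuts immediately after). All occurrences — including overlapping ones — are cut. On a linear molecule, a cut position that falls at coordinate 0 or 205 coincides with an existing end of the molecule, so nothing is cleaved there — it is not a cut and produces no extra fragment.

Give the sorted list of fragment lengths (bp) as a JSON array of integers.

[2,8,8,8,8,9,10,11,12,13,14,19,26,27,30]

Scan for sites:
  RvuIV (CAGCG, off=2): starts [19, 31, 72, 131, 147] → cuts [21, 33, 74, 133, 149]
  BxoII (TTAGCTCC, off=2): starts [0, 139] → cuts [2, 141]
  QalIII (TACTGGCA, off=6): starts [41, 81, 89, 119, 169, 179, 190] → cuts [47, 87, 95, 125, 175, 185, 196]

Pooled cuts: [2, 21, 33, 47, 74, 87, 95, 125, 133, 141, 149, 175, 185, 196]

Fragment lengths:
  [0,2): 2 bp
  [2,21): 19 bp
  [21,33): 12 bp
  [33,47): 14 bp
  [47,74): 27 bp
  [74,87): 13 bp
  [87,95): 8 bp
  [95,125): 30 bp
  [125,133): 8 bp
  [133,141): 8 bp
  [141,149): 8 bp
  [149,175): 26 bp
  [175,185): 10 bp
  [185,196): 11 bp
  [196,205): 9 bp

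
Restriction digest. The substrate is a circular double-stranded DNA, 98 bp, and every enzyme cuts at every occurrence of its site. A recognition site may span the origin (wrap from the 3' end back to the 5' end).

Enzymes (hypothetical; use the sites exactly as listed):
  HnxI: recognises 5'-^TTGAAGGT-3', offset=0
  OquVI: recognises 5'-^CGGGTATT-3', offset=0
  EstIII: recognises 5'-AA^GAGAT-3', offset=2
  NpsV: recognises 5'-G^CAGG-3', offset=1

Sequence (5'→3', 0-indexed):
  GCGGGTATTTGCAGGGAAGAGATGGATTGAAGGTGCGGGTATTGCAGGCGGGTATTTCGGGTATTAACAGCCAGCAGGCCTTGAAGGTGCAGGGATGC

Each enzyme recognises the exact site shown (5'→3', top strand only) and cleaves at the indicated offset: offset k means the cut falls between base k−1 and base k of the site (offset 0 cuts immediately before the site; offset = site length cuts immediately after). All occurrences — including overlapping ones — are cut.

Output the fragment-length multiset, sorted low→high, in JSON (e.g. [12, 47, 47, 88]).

Per-enzyme occurrences:
  HnxI (TTGAAGGT, off=0): starts [26, 80] → cuts [26, 80]
  OquVI (CGGGTATT, off=0): starts [1, 35, 48, 57] → cuts [1, 35, 48, 57]
  EstIII (AAGAGAT, off=2): starts [16] → cuts [18]
  NpsV (GCAGG, off=1): starts [10, 43, 73, 88] → cuts [11, 44, 74, 89]

Pooled cuts: [1, 11, 18, 26, 35, 44, 48, 57, 74, 80, 89]

Fragments:
  1→11: 10 bp
  11→18: 7 bp
  18→26: 8 bp
  26→35: 9 bp
  35→44: 9 bp
  44→48: 4 bp
  48→57: 9 bp
  57→74: 17 bp
  74→80: 6 bp
  80→89: 9 bp
  89→1 (wrap): 98-89+1 = 10 bp

[4,6,7,8,9,9,9,9,10,10,17]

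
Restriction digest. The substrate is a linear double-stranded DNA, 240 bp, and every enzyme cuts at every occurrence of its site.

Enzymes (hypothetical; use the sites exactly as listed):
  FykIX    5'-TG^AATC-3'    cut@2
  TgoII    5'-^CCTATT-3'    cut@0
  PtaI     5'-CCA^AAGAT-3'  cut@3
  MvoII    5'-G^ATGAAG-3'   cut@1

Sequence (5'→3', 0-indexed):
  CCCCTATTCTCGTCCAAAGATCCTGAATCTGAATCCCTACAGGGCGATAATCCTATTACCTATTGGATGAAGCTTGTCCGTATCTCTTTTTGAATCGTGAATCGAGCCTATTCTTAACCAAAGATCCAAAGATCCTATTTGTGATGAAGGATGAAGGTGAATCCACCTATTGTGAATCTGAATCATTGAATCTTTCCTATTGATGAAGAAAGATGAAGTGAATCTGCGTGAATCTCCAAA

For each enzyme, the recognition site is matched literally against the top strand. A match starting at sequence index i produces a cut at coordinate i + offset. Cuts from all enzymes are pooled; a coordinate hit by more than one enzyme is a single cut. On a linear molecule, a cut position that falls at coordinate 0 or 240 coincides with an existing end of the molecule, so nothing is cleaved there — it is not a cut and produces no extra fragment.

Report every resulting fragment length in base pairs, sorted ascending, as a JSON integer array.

Site scan:
  FykIX TGAATC/2: at [23, 29, 90, 97, 157, 172, 178, 186, 218, 228] ⇒ [25, 31, 92, 99, 159, 174, 180, 188, 220, 230]
  TgoII CCTATT/0: at [2, 51, 58, 106, 133, 165, 195] ⇒ [2, 51, 58, 106, 133, 165, 195]
  PtaI CCAAAGAT/3: at [13, 117, 125] ⇒ [16, 120, 128]
  MvoII GATGAAG/1: at [65, 142, 149, 201, 211] ⇒ [66, 143, 150, 202, 212]

Pooled cuts: [2, 16, 25, 31, 51, 58, 66, 92, 99, 106, 120, 128, 133, 143, 150, 159, 165, 174, 180, 188, 195, 202, 212, 220, 230]

Fragment lengths:
  [0,2): 2 bp
  [2,16): 14 bp
  [16,25): 9 bp
  [25,31): 6 bp
  [31,51): 20 bp
  [51,58): 7 bp
  [58,66): 8 bp
  [66,92): 26 bp
  [92,99): 7 bp
  [99,106): 7 bp
  [106,120): 14 bp
  [120,128): 8 bp
  [128,133): 5 bp
  [133,143): 10 bp
  [143,150): 7 bp
  [150,159): 9 bp
  [159,165): 6 bp
  [165,174): 9 bp
  [174,180): 6 bp
  [180,188): 8 bp
  [188,195): 7 bp
  [195,202): 7 bp
  [202,212): 10 bp
  [212,220): 8 bp
  [220,230): 10 bp
  [230,240): 10 bp

[2,5,6,6,6,7,7,7,7,7,7,8,8,8,8,9,9,9,10,10,10,10,14,14,20,26]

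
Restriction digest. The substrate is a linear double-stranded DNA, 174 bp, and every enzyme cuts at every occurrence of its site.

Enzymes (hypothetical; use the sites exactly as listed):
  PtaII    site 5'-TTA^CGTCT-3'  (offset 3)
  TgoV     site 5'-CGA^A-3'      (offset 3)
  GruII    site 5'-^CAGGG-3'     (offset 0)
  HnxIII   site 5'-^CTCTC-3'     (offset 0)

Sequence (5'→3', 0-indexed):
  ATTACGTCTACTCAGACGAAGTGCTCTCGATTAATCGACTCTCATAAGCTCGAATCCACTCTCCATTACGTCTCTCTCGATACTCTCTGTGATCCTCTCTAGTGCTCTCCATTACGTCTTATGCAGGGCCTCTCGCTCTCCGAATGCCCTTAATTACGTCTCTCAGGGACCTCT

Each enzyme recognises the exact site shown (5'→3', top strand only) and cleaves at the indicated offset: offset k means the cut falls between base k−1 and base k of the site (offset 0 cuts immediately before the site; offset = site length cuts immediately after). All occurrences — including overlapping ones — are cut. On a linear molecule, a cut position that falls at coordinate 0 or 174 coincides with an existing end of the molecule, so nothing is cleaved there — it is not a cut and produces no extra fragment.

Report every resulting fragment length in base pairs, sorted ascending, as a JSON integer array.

Per-enzyme occurrences:
  PtaII (TTACGTCT, off=3): starts [1, 65, 111, 153] → cuts [4, 68, 114, 156]
  TgoV (CGAA, off=3): starts [16, 50, 140] → cuts [19, 53, 143]
  GruII (CAGGG, off=0): starts [123, 163] → cuts [123, 163]
  HnxIII (CTCTC, off=0): starts [23, 38, 58, 71, 73, 82, 94, 104, 129, 135, 159] → cuts [23, 38, 58, 71, 73, 82, 94, 104, 129, 135, 159]

All cut coordinates (distinct, sorted): [4, 19, 23, 38, 53, 58, 68, 71, 73, 82, 94, 104, 114, 123, 129, 135, 143, 156, 159, 163]

Fragment lengths:
  [0,4): 4 bp
  [4,19): 15 bp
  [19,23): 4 bp
  [23,38): 15 bp
  [38,53): 15 bp
  [53,58): 5 bp
  [58,68): 10 bp
  [68,71): 3 bp
  [71,73): 2 bp
  [73,82): 9 bp
  [82,94): 12 bp
  [94,104): 10 bp
  [104,114): 10 bp
  [114,123): 9 bp
  [123,129): 6 bp
  [129,135): 6 bp
  [135,143): 8 bp
  [143,156): 13 bp
  [156,159): 3 bp
  [159,163): 4 bp
  [163,174): 11 bp

[2,3,3,4,4,4,5,6,6,8,9,9,10,10,10,11,12,13,15,15,15]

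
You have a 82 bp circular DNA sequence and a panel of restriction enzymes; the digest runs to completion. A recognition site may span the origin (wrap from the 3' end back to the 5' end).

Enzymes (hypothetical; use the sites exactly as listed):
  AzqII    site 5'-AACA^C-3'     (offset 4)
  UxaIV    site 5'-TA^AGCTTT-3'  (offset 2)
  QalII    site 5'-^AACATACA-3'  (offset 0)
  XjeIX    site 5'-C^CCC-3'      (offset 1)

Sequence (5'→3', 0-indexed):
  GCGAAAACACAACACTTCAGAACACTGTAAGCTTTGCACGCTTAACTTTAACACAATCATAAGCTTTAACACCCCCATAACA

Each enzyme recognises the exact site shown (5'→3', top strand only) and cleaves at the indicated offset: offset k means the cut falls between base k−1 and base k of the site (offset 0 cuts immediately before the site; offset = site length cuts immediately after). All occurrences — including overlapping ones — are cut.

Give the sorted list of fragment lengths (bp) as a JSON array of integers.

Site scan:
  AzqII AACAC/4: at [5, 10, 20, 49, 67] ⇒ [9, 14, 24, 53, 71]
  UxaIV TAAGCTTT/2: at [27, 59] ⇒ [29, 61]
  QalII (AACATACA, off=0): no sites
  XjeIX CCCC/1: at [71, 72] ⇒ [72, 73]

Pooled cuts: [9, 14, 24, 29, 53, 61, 71, 72, 73]

Fragments:
  9→14: 5 bp
  14→24: 10 bp
  24→29: 5 bp
  29→53: 24 bp
  53→61: 8 bp
  61→71: 10 bp
  71→72: 1 bp
  72→73: 1 bp
  73→9 (wrap): 82-73+9 = 18 bp

[1,1,5,5,8,10,10,18,24]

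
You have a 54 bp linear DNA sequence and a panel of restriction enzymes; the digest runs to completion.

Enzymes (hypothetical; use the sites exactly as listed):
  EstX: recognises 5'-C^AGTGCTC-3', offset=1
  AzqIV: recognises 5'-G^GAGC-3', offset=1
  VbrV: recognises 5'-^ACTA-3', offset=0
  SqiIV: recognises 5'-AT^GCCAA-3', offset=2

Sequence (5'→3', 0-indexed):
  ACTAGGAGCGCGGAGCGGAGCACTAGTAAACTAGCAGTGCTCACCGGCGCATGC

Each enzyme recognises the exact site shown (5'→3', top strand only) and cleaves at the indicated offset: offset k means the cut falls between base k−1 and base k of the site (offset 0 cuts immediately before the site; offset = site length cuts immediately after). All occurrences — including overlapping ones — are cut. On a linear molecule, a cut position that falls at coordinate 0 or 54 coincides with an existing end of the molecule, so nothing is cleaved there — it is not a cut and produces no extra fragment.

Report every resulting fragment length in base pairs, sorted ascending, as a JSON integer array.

[4,5,5,6,7,8,19]

Site scan:
  EstX (CAGTGCTC, off=1): starts [34] → cuts [35]
  AzqIV (GGAGC, off=1): starts [4, 11, 16] → cuts [5, 12, 17]
  VbrV (ACTA, off=0): starts [0, 21, 29] → cuts [21, 29] (position 0 is a terminus of the linear molecule — no cut)
  SqiIV (ATGCCAA, off=2): no sites

All cut coordinates (distinct, sorted): [5, 12, 17, 21, 29, 35]

Fragments:
  [0,5): 5 bp
  [5,12): 7 bp
  [12,17): 5 bp
  [17,21): 4 bp
  [21,29): 8 bp
  [29,35): 6 bp
  [35,54): 19 bp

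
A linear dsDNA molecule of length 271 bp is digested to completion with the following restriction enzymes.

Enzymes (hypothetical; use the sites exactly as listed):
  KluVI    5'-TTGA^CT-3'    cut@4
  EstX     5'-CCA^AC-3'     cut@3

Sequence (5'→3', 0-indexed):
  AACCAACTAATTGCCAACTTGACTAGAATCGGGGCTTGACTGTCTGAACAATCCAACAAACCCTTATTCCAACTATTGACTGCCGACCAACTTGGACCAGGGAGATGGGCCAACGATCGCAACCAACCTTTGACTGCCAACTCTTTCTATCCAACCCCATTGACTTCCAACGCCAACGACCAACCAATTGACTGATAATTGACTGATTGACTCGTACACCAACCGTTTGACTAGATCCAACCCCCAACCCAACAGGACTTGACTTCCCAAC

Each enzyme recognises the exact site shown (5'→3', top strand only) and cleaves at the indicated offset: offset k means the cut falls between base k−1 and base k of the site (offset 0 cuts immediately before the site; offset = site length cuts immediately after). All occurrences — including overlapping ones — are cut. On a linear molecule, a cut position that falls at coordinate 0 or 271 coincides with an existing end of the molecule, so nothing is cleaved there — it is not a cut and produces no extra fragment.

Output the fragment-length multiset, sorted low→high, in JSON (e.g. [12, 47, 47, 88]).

Scan for sites:
  KluVI TTGACT/4: at [18, 35, 75, 129, 159, 187, 198, 206, 226, 258] ⇒ [22, 39, 79, 133, 163, 191, 202, 210, 230, 262]
  EstX CCAAC/3: at [2, 13, 52, 68, 86, 109, 122, 136, 150, 166, 172, 179, 218, 236, 243, 248, 266] ⇒ [5, 16, 55, 71, 89, 112, 125, 139, 153, 169, 175, 182, 221, 239, 246, 251, 269]

All cut coordinates (distinct, sorted): [5, 16, 22, 39, 55, 71, 79, 89, 112, 125, 133, 139, 153, 163, 169, 175, 182, 191, 202, 210, 221, 230, 239, 246, 251, 262, 269]

Fragments:
  [0,5): 5 bp
  [5,16): 11 bp
  [16,22): 6 bp
  [22,39): 17 bp
  [39,55): 16 bp
  [55,71): 16 bp
  [71,79): 8 bp
  [79,89): 10 bp
  [89,112): 23 bp
  [112,125): 13 bp
  [125,133): 8 bp
  [133,139): 6 bp
  [139,153): 14 bp
  [153,163): 10 bp
  [163,169): 6 bp
  [169,175): 6 bp
  [175,182): 7 bp
  [182,191): 9 bp
  [191,202): 11 bp
  [202,210): 8 bp
  [210,221): 11 bp
  [221,230): 9 bp
  [230,239): 9 bp
  [239,246): 7 bp
  [246,251): 5 bp
  [251,262): 11 bp
  [262,269): 7 bp
  [269,271): 2 bp

[2,5,5,6,6,6,6,7,7,7,8,8,8,9,9,9,10,10,11,11,11,11,13,14,16,16,17,23]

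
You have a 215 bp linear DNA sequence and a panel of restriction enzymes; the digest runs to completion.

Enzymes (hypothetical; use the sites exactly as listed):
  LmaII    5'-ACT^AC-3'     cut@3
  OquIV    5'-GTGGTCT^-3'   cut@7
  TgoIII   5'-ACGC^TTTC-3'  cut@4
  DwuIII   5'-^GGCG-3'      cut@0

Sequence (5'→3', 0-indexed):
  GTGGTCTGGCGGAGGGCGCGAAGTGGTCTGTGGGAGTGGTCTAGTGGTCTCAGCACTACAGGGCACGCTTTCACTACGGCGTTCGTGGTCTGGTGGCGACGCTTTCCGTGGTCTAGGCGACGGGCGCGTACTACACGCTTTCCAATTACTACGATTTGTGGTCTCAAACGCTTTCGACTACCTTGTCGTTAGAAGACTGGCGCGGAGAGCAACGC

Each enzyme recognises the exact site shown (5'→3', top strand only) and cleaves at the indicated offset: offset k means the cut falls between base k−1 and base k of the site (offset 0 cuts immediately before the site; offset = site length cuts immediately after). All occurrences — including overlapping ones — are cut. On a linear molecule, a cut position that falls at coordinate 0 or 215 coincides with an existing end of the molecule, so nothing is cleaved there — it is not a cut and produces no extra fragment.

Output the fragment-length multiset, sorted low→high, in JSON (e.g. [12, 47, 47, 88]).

[1,2,3,6,7,7,7,7,7,7,8,8,8,10,11,12,12,13,14,14,15,17,19]

Scan for sites:
  LmaII ACTAC/3: at [54, 72, 129, 147, 176] ⇒ [57, 75, 132, 150, 179]
  OquIV GTGGTCT/7: at [0, 22, 35, 43, 84, 107, 157] ⇒ [7, 29, 42, 50, 91, 114, 164]
  TgoIII ACGCTTTC/4: at [64, 98, 134, 167] ⇒ [68, 102, 138, 171]
  DwuIII GGCG/0: at [7, 14, 77, 94, 115, 122, 198] ⇒ [7, 14, 77, 94, 115, 122, 198]

All cut coordinates (distinct, sorted): [7, 14, 29, 42, 50, 57, 68, 75, 77, 91, 94, 102, 114, 115, 122, 132, 138, 150, 164, 171, 179, 198]

Fragments:
  [0,7): 7 bp
  [7,14): 7 bp
  [14,29): 15 bp
  [29,42): 13 bp
  [42,50): 8 bp
  [50,57): 7 bp
  [57,68): 11 bp
  [68,75): 7 bp
  [75,77): 2 bp
  [77,91): 14 bp
  [91,94): 3 bp
  [94,102): 8 bp
  [102,114): 12 bp
  [114,115): 1 bp
  [115,122): 7 bp
  [122,132): 10 bp
  [132,138): 6 bp
  [138,150): 12 bp
  [150,164): 14 bp
  [164,171): 7 bp
  [171,179): 8 bp
  [179,198): 19 bp
  [198,215): 17 bp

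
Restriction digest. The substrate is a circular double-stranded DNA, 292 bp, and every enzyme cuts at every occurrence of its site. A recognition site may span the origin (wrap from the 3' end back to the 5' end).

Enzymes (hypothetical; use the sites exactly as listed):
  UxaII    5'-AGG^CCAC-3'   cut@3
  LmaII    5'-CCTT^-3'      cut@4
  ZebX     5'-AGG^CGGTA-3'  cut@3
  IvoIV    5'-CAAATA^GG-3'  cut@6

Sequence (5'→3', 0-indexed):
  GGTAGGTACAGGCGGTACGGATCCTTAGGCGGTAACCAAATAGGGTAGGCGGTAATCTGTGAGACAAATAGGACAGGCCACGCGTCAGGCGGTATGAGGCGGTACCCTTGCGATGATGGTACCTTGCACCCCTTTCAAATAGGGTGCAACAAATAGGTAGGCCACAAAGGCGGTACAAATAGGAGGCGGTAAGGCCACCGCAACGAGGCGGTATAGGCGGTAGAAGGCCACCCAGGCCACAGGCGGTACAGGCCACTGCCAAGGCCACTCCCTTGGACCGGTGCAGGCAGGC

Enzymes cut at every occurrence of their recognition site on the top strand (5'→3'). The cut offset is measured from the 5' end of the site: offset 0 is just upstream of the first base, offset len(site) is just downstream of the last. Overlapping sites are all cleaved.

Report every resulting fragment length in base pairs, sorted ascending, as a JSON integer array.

Per-enzyme occurrences:
  UxaII (AGGCCAC, off=3): starts [74, 158, 191, 224, 233, 249, 261] → cuts [77, 161, 194, 227, 236, 252, 264]
  LmaII (CCTT, off=4): starts [22, 105, 121, 130, 270] → cuts [26, 109, 125, 134, 274]
  ZebX (AGGCGGTA, off=3): starts [9, 26, 46, 86, 96, 167, 183, 205, 214, 240, 288] → cuts [12, 29, 49, 89, 99, 170, 186, 208, 217, 243, 291]
  IvoIV (CAAATAGG, off=6): starts [36, 64, 135, 149, 175] → cuts [42, 70, 141, 155, 181]

Pooled cuts: [12, 26, 29, 42, 49, 70, 77, 89, 99, 109, 125, 134, 141, 155, 161, 170, 181, 186, 194, 208, 217, 227, 236, 243, 252, 264, 274, 291]

Fragment lengths:
  12→26: 14 bp
  26→29: 3 bp
  29→42: 13 bp
  42→49: 7 bp
  49→70: 21 bp
  70→77: 7 bp
  77→89: 12 bp
  89→99: 10 bp
  99→109: 10 bp
  109→125: 16 bp
  125→134: 9 bp
  134→141: 7 bp
  141→155: 14 bp
  155→161: 6 bp
  161→170: 9 bp
  170→181: 11 bp
  181→186: 5 bp
  186→194: 8 bp
  194→208: 14 bp
  208→217: 9 bp
  217→227: 10 bp
  227→236: 9 bp
  236→243: 7 bp
  243→252: 9 bp
  252→264: 12 bp
  264→274: 10 bp
  274→291: 17 bp
  291→12 (wrap): 292-291+12 = 13 bp

[3,5,6,7,7,7,7,8,9,9,9,9,9,10,10,10,10,11,12,12,13,13,14,14,14,16,17,21]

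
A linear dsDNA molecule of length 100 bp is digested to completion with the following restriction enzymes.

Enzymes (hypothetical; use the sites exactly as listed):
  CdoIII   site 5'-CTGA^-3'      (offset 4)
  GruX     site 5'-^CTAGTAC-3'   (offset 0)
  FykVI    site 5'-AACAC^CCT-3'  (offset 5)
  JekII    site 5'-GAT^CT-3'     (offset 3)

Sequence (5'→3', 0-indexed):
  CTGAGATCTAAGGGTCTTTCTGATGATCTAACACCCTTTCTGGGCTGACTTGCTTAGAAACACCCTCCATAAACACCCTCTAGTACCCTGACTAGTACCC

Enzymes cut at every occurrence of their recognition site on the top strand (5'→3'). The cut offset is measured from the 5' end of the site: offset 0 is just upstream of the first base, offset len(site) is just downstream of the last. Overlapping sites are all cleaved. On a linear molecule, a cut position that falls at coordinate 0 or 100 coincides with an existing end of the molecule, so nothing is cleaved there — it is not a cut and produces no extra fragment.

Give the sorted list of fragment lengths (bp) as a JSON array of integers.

Scan for sites:
  CdoIII CTGA/4: at [0, 19, 44, 87] ⇒ [4, 23, 48, 91]
  GruX CTAGTAC/0: at [79, 91] ⇒ [79, 91]
  FykVI AACACCCT/5: at [29, 58, 71] ⇒ [34, 63, 76]
  JekII GATCT/3: at [4, 24] ⇒ [7, 27]

All cut coordinates (distinct, sorted): [4, 7, 23, 27, 34, 48, 63, 76, 79, 91]

Fragments:
  [0,4): 4 bp
  [4,7): 3 bp
  [7,23): 16 bp
  [23,27): 4 bp
  [27,34): 7 bp
  [34,48): 14 bp
  [48,63): 15 bp
  [63,76): 13 bp
  [76,79): 3 bp
  [79,91): 12 bp
  [91,100): 9 bp

[3,3,4,4,7,9,12,13,14,15,16]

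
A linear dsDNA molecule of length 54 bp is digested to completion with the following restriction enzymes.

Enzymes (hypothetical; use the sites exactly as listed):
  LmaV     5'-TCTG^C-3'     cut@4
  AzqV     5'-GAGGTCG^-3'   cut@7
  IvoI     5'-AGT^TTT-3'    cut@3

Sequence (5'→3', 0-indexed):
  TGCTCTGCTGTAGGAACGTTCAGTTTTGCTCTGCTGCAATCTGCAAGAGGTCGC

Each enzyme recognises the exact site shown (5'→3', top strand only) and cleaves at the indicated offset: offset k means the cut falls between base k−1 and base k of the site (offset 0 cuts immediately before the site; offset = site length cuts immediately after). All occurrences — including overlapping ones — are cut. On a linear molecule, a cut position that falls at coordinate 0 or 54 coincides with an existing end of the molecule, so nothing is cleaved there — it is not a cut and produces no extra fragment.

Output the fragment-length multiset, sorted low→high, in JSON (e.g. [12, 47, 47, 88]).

Scan for sites:
  LmaV (TCTGC, off=4): starts [3, 29, 39] → cuts [7, 33, 43]
  AzqV (GAGGTCG, off=7): starts [46] → cuts [53]
  IvoI (AGTTTT, off=3): starts [21] → cuts [24]

Pooled cuts: [7, 24, 33, 43, 53]

Fragment lengths:
  [0,7): 7 bp
  [7,24): 17 bp
  [24,33): 9 bp
  [33,43): 10 bp
  [43,53): 10 bp
  [53,54): 1 bp

[1,7,9,10,10,17]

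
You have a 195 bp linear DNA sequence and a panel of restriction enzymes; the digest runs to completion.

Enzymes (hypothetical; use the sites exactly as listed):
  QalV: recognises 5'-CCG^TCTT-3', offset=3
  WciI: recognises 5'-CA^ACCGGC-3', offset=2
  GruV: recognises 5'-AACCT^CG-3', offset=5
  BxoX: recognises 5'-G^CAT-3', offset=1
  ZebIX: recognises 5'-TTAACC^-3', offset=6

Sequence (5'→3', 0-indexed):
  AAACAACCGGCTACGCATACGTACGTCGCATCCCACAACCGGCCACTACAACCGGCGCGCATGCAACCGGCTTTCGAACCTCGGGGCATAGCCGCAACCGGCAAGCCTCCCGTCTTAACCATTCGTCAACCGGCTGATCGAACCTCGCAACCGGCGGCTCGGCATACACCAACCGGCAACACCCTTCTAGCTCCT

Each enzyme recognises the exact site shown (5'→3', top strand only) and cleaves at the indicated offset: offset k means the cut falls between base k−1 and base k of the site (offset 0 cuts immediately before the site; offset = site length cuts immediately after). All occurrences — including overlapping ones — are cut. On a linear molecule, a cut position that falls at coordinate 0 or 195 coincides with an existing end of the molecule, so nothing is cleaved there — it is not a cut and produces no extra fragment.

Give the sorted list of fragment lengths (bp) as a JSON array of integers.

[4,5,5,6,8,8,9,9,9,10,10,13,13,13,16,16,17,24]

Scan for sites:
  QalV CCGTCTT/3: at [109] ⇒ [112]
  WciI CAACCGGC/2: at [3, 35, 48, 63, 94, 126, 147, 169] ⇒ [5, 37, 50, 65, 96, 128, 149, 171]
  GruV AACCTCG/5: at [76, 140] ⇒ [81, 145]
  BxoX GCAT/1: at [14, 27, 58, 85, 161] ⇒ [15, 28, 59, 86, 162]
  ZebIX TTAACC/6: at [114] ⇒ [120]

All cut coordinates (distinct, sorted): [5, 15, 28, 37, 50, 59, 65, 81, 86, 96, 112, 120, 128, 145, 149, 162, 171]

Fragment lengths:
  [0,5): 5 bp
  [5,15): 10 bp
  [15,28): 13 bp
  [28,37): 9 bp
  [37,50): 13 bp
  [50,59): 9 bp
  [59,65): 6 bp
  [65,81): 16 bp
  [81,86): 5 bp
  [86,96): 10 bp
  [96,112): 16 bp
  [112,120): 8 bp
  [120,128): 8 bp
  [128,145): 17 bp
  [145,149): 4 bp
  [149,162): 13 bp
  [162,171): 9 bp
  [171,195): 24 bp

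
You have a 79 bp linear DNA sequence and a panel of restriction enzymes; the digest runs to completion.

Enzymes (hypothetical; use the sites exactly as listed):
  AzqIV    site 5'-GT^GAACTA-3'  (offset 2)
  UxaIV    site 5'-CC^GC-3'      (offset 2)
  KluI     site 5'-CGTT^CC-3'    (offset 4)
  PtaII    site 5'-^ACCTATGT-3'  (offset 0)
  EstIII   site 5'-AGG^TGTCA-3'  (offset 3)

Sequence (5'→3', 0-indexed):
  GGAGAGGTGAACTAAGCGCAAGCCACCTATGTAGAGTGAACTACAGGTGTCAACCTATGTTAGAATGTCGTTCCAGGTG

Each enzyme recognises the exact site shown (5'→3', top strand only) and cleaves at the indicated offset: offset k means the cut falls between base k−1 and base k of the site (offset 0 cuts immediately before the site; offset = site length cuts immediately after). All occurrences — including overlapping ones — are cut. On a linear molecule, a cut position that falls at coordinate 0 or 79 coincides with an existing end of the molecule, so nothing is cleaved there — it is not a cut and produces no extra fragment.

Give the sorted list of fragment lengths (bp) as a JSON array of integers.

Per-enzyme occurrences:
  AzqIV GTGAACTA/2: at [6, 35] ⇒ [8, 37]
  UxaIV (CCGC, off=2): no sites
  KluI CGTTCC/4: at [68] ⇒ [72]
  PtaII ACCTATGT/0: at [24, 52] ⇒ [24, 52]
  EstIII AGGTGTCA/3: at [44] ⇒ [47]

All cut coordinates (distinct, sorted): [8, 24, 37, 47, 52, 72]

Fragment lengths:
  [0,8): 8 bp
  [8,24): 16 bp
  [24,37): 13 bp
  [37,47): 10 bp
  [47,52): 5 bp
  [52,72): 20 bp
  [72,79): 7 bp

[5,7,8,10,13,16,20]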